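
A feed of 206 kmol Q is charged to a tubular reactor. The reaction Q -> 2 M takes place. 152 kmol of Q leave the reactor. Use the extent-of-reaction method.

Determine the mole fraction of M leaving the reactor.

For Q: n = n₀ − 1ξ → 152 = 206 − 1ξ, giving ξ = 54 kmol.
Outlet amounts (n = n₀ + ν ξ):
  Q: 206 − 1(54) = 152
  M: 0 + 2(54) = 108
Total out = 260 kmol; y_M = 108 / 260 = 0.4154.

0.415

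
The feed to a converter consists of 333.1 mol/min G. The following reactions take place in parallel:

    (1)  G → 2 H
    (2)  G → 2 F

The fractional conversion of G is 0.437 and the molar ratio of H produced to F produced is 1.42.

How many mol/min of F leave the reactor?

Conversion of G: G consumed = 0.437 × 333.1 = 145.6 mol/min = 1ξ₁ + 1ξ₂.
Selectivity: 2ξ₁ / (2ξ₂) = 1.42 → ξ₁ = 1.42 ξ₂.
Substitute: (1·1.42 + 1) ξ₂ = 145.6 → ξ₂ = 60.15 mol/min, ξ₁ = 85.41 mol/min.
Outlet amounts (n = n₀ + Σ ν·ξ):
  G: 333.1 − 1(85.41) − 1(60.15) = 187.5
  H: 0 + 2(85.41) = 170.8
  F: 0 + 2(60.15) = 120.3

120 mol/min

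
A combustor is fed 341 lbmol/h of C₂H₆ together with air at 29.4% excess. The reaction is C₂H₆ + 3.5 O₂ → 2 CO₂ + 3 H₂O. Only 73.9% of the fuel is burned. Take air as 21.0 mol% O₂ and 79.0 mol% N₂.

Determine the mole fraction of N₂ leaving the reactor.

0.743

Stoichiometric O₂ = 3.5 × 341 = 1194 lbmol/h; O₂ fed = 1194 × 1.294 = 1544 lbmol/h.
N₂ fed = 1544 × 79/21 = 5810 lbmol/h.
Fuel reacted = 0.739 × 341 → ξ = 252 lbmol/h.
Outlet (n = n₀ + ν ξ):
  C₂H₆: 341 − 1(252) = 89
  O₂: 1544 − 3.5(252) = 662.4
  N₂: 5810 (inert)
  CO₂: 0 + 2(252) = 504
  H₂O: 0 + 3(252) = 756
Total out = 7821 lbmol/h; y_N₂ = 5810 / 7821 = 0.7428.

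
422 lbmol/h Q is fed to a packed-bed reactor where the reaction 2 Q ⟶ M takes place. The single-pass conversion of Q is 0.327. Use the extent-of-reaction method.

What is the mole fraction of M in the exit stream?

Q reacted = 0.327 × 422 = 138 lbmol/h; ν_Q = −2, so ξ = 138/2 = 69 lbmol/h.
Outlet amounts (n = n₀ + ν ξ):
  Q: 422 − 2(69) = 284
  M: 0 + 1(69) = 69
Total out = 353 lbmol/h; y_M = 69 / 353 = 0.1955.

0.195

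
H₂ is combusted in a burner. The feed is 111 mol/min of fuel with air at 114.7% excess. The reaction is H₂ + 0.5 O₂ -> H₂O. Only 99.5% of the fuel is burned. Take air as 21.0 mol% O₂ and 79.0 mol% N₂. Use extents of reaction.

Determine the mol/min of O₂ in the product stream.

Stoichiometric O₂ = 0.5 × 111 = 55.5 mol/min; O₂ fed = 55.5 × 2.147 = 119.2 mol/min.
N₂ fed = 119.2 × 79/21 = 448.3 mol/min.
Fuel reacted = 0.995 × 111 → ξ = 110.4 mol/min.
Outlet (n = n₀ + ν ξ):
  H₂: 111 − 1(110.4) = 0.555
  O₂: 119.2 − 0.5(110.4) = 63.94
  N₂: 448.3 (inert)
  H₂O: 0 + 1(110.4) = 110.4

63.9 mol/min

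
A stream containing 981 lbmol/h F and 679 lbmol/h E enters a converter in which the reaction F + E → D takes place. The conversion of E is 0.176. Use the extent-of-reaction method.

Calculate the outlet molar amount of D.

120 lbmol/h

E reacted = 0.176 × 679 = 119.5 lbmol/h; ν_E = −1, so ξ = 119.5/1 = 119.5 lbmol/h.
Outlet amounts (n = n₀ + ν ξ):
  F: 981 − 1(119.5) = 861.5
  E: 679 − 1(119.5) = 559.5
  D: 0 + 1(119.5) = 119.5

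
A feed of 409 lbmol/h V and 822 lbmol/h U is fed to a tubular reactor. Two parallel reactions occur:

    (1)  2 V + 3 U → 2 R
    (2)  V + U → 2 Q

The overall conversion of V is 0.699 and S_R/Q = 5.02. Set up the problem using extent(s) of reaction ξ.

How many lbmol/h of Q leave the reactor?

Conversion of V: V consumed = 0.699 × 409 = 285.9 lbmol/h = 2ξ₁ + 1ξ₂.
Selectivity: 2ξ₁ / (2ξ₂) = 5.02 → ξ₁ = 5.02 ξ₂.
Substitute: (2·5.02 + 1) ξ₂ = 285.9 → ξ₂ = 25.9 lbmol/h, ξ₁ = 130 lbmol/h.
Outlet amounts (n = n₀ + Σ ν·ξ):
  V: 409 − 2(130) − 1(25.9) = 123.1
  U: 822 − 3(130) − 1(25.9) = 406.1
  R: 0 + 2(130) = 260
  Q: 0 + 2(25.9) = 51.79

51.8 lbmol/h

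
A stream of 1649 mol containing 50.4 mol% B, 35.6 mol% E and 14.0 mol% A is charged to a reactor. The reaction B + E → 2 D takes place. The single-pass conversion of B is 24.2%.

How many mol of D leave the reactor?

B reacted = 0.242 × 831.1 = 201.1 mol; ν_B = −1, so ξ = 201.1/1 = 201.1 mol.
Outlet amounts (n = n₀ + ν ξ):
  B: 831.1 − 1(201.1) = 630
  E: 587 − 1(201.1) = 385.9
  D: 0 + 2(201.1) = 402.3
  A: 230.9 (inert)

402 mol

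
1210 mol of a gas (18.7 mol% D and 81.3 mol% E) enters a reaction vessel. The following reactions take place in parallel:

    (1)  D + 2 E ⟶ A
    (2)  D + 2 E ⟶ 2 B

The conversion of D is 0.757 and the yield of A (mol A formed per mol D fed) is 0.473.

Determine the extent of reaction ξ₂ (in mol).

Yield of A: 1ξ₁ / 226.3 = 0.473 → ξ₁ = 107 mol.
Conversion of D: 1ξ₁ + 1ξ₂ = 0.757 × 226.3 = 171.3 → ξ₂ = 64.26 mol.
Outlet amounts (n = n₀ + Σ ν·ξ):
  D: 226.3 − 1(107) − 1(64.26) = 54.98
  E: 983.7 − 2(107) − 2(64.26) = 641.2
  A: 0 + 1(107) = 107
  B: 0 + 2(64.26) = 128.5

ξ₂ = 64.3 mol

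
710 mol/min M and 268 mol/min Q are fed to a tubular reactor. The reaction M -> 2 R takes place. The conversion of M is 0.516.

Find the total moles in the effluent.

1340 mol/min

M reacted = 0.516 × 710 = 366.4 mol/min; ν_M = −1, so ξ = 366.4/1 = 366.4 mol/min.
Outlet amounts (n = n₀ + ν ξ):
  M: 710 − 1(366.4) = 343.6
  R: 0 + 2(366.4) = 732.7
  Q: 268 (inert)
Total out = 343.6 + 732.7 + 268 = 1344 mol/min.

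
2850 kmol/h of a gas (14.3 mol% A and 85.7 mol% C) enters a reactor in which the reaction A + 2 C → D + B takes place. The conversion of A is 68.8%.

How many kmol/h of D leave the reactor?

280 kmol/h

A reacted = 0.688 × 407.6 = 280.4 kmol/h; ν_A = −1, so ξ = 280.4/1 = 280.4 kmol/h.
Outlet amounts (n = n₀ + ν ξ):
  A: 407.6 − 1(280.4) = 127.2
  C: 2442 − 2(280.4) = 1882
  D: 0 + 1(280.4) = 280.4
  B: 0 + 1(280.4) = 280.4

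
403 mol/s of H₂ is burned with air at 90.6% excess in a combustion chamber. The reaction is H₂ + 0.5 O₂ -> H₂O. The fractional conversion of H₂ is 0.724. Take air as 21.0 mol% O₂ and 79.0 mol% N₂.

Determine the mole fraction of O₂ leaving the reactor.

Stoichiometric O₂ = 0.5 × 403 = 201.5 mol/s; O₂ fed = 201.5 × 1.906 = 384.1 mol/s.
N₂ fed = 384.1 × 79/21 = 1445 mol/s.
Fuel reacted = 0.724 × 403 → ξ = 291.8 mol/s.
Outlet (n = n₀ + ν ξ):
  H₂: 403 − 1(291.8) = 111.2
  O₂: 384.1 − 0.5(291.8) = 238.2
  N₂: 1445 (inert)
  H₂O: 0 + 1(291.8) = 291.8
Total out = 2086 mol/s; y_O₂ = 238.2 / 2086 = 0.1142.

0.114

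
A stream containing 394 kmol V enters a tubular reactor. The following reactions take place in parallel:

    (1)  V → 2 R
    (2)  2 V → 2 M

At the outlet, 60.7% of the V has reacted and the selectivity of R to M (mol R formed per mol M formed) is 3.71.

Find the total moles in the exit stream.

Conversion of V: V consumed = 0.607 × 394 = 239.2 kmol = 1ξ₁ + 2ξ₂.
Selectivity: 2ξ₁ / (2ξ₂) = 3.71 → ξ₁ = 3.71 ξ₂.
Substitute: (1·3.71 + 2) ξ₂ = 239.2 → ξ₂ = 41.88 kmol, ξ₁ = 155.4 kmol.
Outlet amounts (n = n₀ + Σ ν·ξ):
  V: 394 − 1(155.4) − 2(41.88) = 154.8
  R: 0 + 2(155.4) = 310.8
  M: 0 + 2(41.88) = 83.77
Total out = 154.8 + 310.8 + 83.77 = 549.4 kmol.

549 kmol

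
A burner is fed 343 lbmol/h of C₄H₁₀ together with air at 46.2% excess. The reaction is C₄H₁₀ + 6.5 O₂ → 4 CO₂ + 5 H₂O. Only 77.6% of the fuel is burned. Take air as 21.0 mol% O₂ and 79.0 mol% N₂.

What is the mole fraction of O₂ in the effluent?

0.094

Stoichiometric O₂ = 6.5 × 343 = 2230 lbmol/h; O₂ fed = 2230 × 1.462 = 3260 lbmol/h.
N₂ fed = 3260 × 79/21 = 12260 lbmol/h.
Fuel reacted = 0.776 × 343 → ξ = 266.2 lbmol/h.
Outlet (n = n₀ + ν ξ):
  C₄H₁₀: 343 − 1(266.2) = 76.83
  O₂: 3260 − 6.5(266.2) = 1529
  N₂: 12260 (inert)
  CO₂: 0 + 4(266.2) = 1065
  H₂O: 0 + 5(266.2) = 1331
Total out = 16260 lbmol/h; y_O₂ = 1529 / 16260 = 0.09404.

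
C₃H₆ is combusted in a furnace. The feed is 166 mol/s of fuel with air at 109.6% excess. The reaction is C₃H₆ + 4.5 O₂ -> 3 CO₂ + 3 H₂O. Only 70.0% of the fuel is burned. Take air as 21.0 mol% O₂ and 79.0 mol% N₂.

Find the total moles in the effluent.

7680 mol/s

Stoichiometric O₂ = 4.5 × 166 = 747 mol/s; O₂ fed = 747 × 2.096 = 1566 mol/s.
N₂ fed = 1566 × 79/21 = 5890 mol/s.
Fuel reacted = 0.7 × 166 → ξ = 116.2 mol/s.
Outlet (n = n₀ + ν ξ):
  C₃H₆: 166 − 1(116.2) = 49.8
  O₂: 1566 − 4.5(116.2) = 1043
  N₂: 5890 (inert)
  CO₂: 0 + 3(116.2) = 348.6
  H₂O: 0 + 3(116.2) = 348.6
Total out = 49.8 + 1043 + 5890 + 348.6 + 348.6 = 7680 mol/s.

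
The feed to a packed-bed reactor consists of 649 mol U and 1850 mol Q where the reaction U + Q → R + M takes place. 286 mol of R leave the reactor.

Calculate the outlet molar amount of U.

For R: n = n₀ + 1ξ → 286 = 0 + 1ξ, giving ξ = 286 mol.
Outlet amounts (n = n₀ + ν ξ):
  U: 649 − 1(286) = 363
  Q: 1850 − 1(286) = 1564
  R: 0 + 1(286) = 286
  M: 0 + 1(286) = 286

363 mol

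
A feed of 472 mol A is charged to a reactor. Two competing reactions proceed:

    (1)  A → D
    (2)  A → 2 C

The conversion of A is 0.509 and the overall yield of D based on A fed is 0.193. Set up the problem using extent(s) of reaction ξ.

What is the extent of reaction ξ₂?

Yield of D: 1ξ₁ / 472 = 0.193 → ξ₁ = 91.1 mol.
Conversion of A: 1ξ₁ + 1ξ₂ = 0.509 × 472 = 240.2 → ξ₂ = 149.2 mol.
Outlet amounts (n = n₀ + Σ ν·ξ):
  A: 472 − 1(91.1) − 1(149.2) = 231.8
  D: 0 + 1(91.1) = 91.1
  C: 0 + 2(149.2) = 298.3

ξ₂ = 149 mol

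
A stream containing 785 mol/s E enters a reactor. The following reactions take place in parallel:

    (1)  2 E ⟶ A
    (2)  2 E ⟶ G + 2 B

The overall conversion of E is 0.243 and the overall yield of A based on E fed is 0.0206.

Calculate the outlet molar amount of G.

79.2 mol/s

Yield of A: 1ξ₁ / 785 = 0.0206 → ξ₁ = 16.17 mol/s.
Conversion of E: 2ξ₁ + 2ξ₂ = 0.243 × 785 = 190.8 → ξ₂ = 79.21 mol/s.
Outlet amounts (n = n₀ + Σ ν·ξ):
  E: 785 − 2(16.17) − 2(79.21) = 594.2
  A: 0 + 1(16.17) = 16.17
  G: 0 + 1(79.21) = 79.21
  B: 0 + 2(79.21) = 158.4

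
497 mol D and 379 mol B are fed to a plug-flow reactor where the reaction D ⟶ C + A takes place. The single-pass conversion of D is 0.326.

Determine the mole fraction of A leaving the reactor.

0.156

D reacted = 0.326 × 497 = 162 mol; ν_D = −1, so ξ = 162/1 = 162 mol.
Outlet amounts (n = n₀ + ν ξ):
  D: 497 − 1(162) = 335
  C: 0 + 1(162) = 162
  A: 0 + 1(162) = 162
  B: 379 (inert)
Total out = 1038 mol; y_A = 162 / 1038 = 0.1561.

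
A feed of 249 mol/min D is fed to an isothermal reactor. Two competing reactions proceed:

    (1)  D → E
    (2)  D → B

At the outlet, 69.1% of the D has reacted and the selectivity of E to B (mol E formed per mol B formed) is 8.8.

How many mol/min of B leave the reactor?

17.6 mol/min

Conversion of D: D consumed = 0.691 × 249 = 172.1 mol/min = 1ξ₁ + 1ξ₂.
Selectivity: 1ξ₁ / (1ξ₂) = 8.8 → ξ₁ = 8.8 ξ₂.
Substitute: (1·8.8 + 1) ξ₂ = 172.1 → ξ₂ = 17.56 mol/min, ξ₁ = 154.5 mol/min.
Outlet amounts (n = n₀ + Σ ν·ξ):
  D: 249 − 1(154.5) − 1(17.56) = 76.94
  E: 0 + 1(154.5) = 154.5
  B: 0 + 1(17.56) = 17.56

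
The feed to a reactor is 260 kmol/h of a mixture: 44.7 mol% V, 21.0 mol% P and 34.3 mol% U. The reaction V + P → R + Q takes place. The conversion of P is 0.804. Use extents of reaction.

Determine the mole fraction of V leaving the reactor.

P reacted = 0.804 × 54.6 = 43.9 kmol/h; ν_P = −1, so ξ = 43.9/1 = 43.9 kmol/h.
Outlet amounts (n = n₀ + ν ξ):
  V: 116.2 − 1(43.9) = 72.32
  P: 54.6 − 1(43.9) = 10.7
  R: 0 + 1(43.9) = 43.9
  Q: 0 + 1(43.9) = 43.9
  U: 89.18 (inert)
Total out = 260 kmol/h; y_V = 72.32 / 260 = 0.2782.

0.278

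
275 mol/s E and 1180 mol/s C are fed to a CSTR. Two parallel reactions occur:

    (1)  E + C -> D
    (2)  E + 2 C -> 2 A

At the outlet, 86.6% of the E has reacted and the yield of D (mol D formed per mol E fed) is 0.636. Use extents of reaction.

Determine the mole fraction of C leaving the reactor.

Yield of D: 1ξ₁ / 275 = 0.636 → ξ₁ = 174.9 mol/s.
Conversion of E: 1ξ₁ + 1ξ₂ = 0.866 × 275 = 238.2 → ξ₂ = 63.25 mol/s.
Outlet amounts (n = n₀ + Σ ν·ξ):
  E: 275 − 1(174.9) − 1(63.25) = 36.85
  C: 1180 − 1(174.9) − 2(63.25) = 878.6
  D: 0 + 1(174.9) = 174.9
  A: 0 + 2(63.25) = 126.5
Total out = 1217 mol/s; y_C = 878.6 / 1217 = 0.722.

0.722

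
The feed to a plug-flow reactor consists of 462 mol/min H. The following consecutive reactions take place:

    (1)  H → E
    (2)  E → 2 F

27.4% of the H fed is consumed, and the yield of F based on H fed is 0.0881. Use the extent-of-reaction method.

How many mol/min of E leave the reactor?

106 mol/min

Conversion of H: H consumed = 1ξ₁ = 0.274 × 462 → ξ₁ = 126.6 mol/min.
Yield of F: 2ξ₂ / 462 = 0.0881 → ξ₂ = 20.35 mol/min.
Outlet amounts (n = n₀ + Σ ν·ξ):
  H: 462 − 1(126.6) = 335.4
  E: 0 + 1(126.6) − 1(20.35) = 106.2
  F: 0 + 2(20.35) = 40.7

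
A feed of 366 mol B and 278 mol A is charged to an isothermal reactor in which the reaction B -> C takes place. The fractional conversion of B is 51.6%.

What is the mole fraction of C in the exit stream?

B reacted = 0.516 × 366 = 188.9 mol; ν_B = −1, so ξ = 188.9/1 = 188.9 mol.
Outlet amounts (n = n₀ + ν ξ):
  B: 366 − 1(188.9) = 177.1
  C: 0 + 1(188.9) = 188.9
  A: 278 (inert)
Total out = 644 mol; y_C = 188.9 / 644 = 0.2933.

0.293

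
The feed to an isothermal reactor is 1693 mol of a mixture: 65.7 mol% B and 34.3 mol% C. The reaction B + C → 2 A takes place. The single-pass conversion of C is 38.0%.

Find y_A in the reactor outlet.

0.261

C reacted = 0.38 × 580.7 = 220.7 mol; ν_C = −1, so ξ = 220.7/1 = 220.7 mol.
Outlet amounts (n = n₀ + ν ξ):
  B: 1112 − 1(220.7) = 891.6
  C: 580.7 − 1(220.7) = 360
  A: 0 + 2(220.7) = 441.3
Total out = 1693 mol; y_A = 441.3 / 1693 = 0.2607.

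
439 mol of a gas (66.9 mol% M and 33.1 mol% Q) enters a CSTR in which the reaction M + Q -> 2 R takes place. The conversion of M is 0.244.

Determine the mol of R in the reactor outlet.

143 mol

M reacted = 0.244 × 293.7 = 71.66 mol; ν_M = −1, so ξ = 71.66/1 = 71.66 mol.
Outlet amounts (n = n₀ + ν ξ):
  M: 293.7 − 1(71.66) = 222
  Q: 145.3 − 1(71.66) = 73.65
  R: 0 + 2(71.66) = 143.3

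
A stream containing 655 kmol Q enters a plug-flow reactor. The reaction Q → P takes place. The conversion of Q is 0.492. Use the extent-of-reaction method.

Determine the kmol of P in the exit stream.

322 kmol

Q reacted = 0.492 × 655 = 322.3 kmol; ν_Q = −1, so ξ = 322.3/1 = 322.3 kmol.
Outlet amounts (n = n₀ + ν ξ):
  Q: 655 − 1(322.3) = 332.7
  P: 0 + 1(322.3) = 322.3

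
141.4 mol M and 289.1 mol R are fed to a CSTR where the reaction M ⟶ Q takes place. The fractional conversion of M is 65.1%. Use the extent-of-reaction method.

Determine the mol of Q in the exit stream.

92.1 mol

M reacted = 0.651 × 141.4 = 92.05 mol; ν_M = −1, so ξ = 92.05/1 = 92.05 mol.
Outlet amounts (n = n₀ + ν ξ):
  M: 141.4 − 1(92.05) = 49.35
  Q: 0 + 1(92.05) = 92.05
  R: 289.1 (inert)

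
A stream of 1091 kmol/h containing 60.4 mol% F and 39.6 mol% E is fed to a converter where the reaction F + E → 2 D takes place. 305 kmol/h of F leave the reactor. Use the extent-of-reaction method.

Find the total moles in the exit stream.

For F: n = n₀ − 1ξ → 305 = 659 − 1ξ, giving ξ = 354 kmol/h.
Outlet amounts (n = n₀ + ν ξ):
  F: 659 − 1(354) = 305
  E: 432 − 1(354) = 78.07
  D: 0 + 2(354) = 707.9
Total out = 305 + 78.07 + 707.9 = 1091 kmol/h.

1090 kmol/h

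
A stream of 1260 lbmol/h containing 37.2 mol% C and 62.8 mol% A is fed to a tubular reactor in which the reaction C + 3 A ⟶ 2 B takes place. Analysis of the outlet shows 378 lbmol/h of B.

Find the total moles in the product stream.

882 lbmol/h

For B: n = n₀ + 2ξ → 378 = 0 + 2ξ, giving ξ = 189 lbmol/h.
Outlet amounts (n = n₀ + ν ξ):
  C: 468.7 − 1(189) = 279.7
  A: 791.3 − 3(189) = 224.3
  B: 0 + 2(189) = 378
Total out = 279.7 + 224.3 + 378 = 882 lbmol/h.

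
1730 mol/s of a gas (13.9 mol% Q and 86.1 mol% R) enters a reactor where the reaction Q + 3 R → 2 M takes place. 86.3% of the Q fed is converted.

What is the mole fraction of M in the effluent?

0.316

Q reacted = 0.863 × 240.5 = 207.5 mol/s; ν_Q = −1, so ξ = 207.5/1 = 207.5 mol/s.
Outlet amounts (n = n₀ + ν ξ):
  Q: 240.5 − 1(207.5) = 32.94
  R: 1490 − 3(207.5) = 867
  M: 0 + 2(207.5) = 415.1
Total out = 1315 mol/s; y_M = 415.1 / 1315 = 0.3156.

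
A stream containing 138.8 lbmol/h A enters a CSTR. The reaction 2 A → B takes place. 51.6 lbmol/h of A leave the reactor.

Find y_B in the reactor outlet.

For A: n = n₀ − 2ξ → 51.6 = 138.8 − 2ξ, giving ξ = 43.6 lbmol/h.
Outlet amounts (n = n₀ + ν ξ):
  A: 138.8 − 2(43.6) = 51.6
  B: 0 + 1(43.6) = 43.6
Total out = 95.2 lbmol/h; y_B = 43.6 / 95.2 = 0.458.

0.458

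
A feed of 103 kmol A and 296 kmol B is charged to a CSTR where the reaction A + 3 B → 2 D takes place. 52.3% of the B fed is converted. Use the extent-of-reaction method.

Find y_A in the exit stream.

0.174

B reacted = 0.523 × 296 = 154.8 kmol; ν_B = −3, so ξ = 154.8/3 = 51.6 kmol.
Outlet amounts (n = n₀ + ν ξ):
  A: 103 − 1(51.6) = 51.4
  B: 296 − 3(51.6) = 141.2
  D: 0 + 2(51.6) = 103.2
Total out = 295.8 kmol; y_A = 51.4 / 295.8 = 0.1738.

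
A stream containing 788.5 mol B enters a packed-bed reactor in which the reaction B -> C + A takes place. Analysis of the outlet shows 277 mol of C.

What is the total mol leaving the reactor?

1070 mol

For C: n = n₀ + 1ξ → 277 = 0 + 1ξ, giving ξ = 277 mol.
Outlet amounts (n = n₀ + ν ξ):
  B: 788.5 − 1(277) = 511.5
  C: 0 + 1(277) = 277
  A: 0 + 1(277) = 277
Total out = 511.5 + 277 + 277 = 1066 mol.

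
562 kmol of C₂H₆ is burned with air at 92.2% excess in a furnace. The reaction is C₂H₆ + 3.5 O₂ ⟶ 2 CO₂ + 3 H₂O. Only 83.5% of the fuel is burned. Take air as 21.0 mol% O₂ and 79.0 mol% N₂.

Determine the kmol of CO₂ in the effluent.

Stoichiometric O₂ = 3.5 × 562 = 1967 kmol; O₂ fed = 1967 × 1.922 = 3781 kmol.
N₂ fed = 3781 × 79/21 = 14220 kmol.
Fuel reacted = 0.835 × 562 → ξ = 469.3 kmol.
Outlet (n = n₀ + ν ξ):
  C₂H₆: 562 − 1(469.3) = 92.73
  O₂: 3781 − 3.5(469.3) = 2138
  N₂: 14220 (inert)
  CO₂: 0 + 2(469.3) = 938.5
  H₂O: 0 + 3(469.3) = 1408

939 kmol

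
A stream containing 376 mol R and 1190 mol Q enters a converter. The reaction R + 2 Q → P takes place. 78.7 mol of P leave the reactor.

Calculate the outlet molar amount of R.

297 mol

For P: n = n₀ + 1ξ → 78.7 = 0 + 1ξ, giving ξ = 78.7 mol.
Outlet amounts (n = n₀ + ν ξ):
  R: 376 − 1(78.7) = 297.3
  Q: 1190 − 2(78.7) = 1033
  P: 0 + 1(78.7) = 78.7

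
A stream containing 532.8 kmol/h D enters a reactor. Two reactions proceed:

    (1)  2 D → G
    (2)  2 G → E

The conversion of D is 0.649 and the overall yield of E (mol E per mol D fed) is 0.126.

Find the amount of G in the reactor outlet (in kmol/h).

Conversion of D: D consumed = 2ξ₁ = 0.649 × 532.8 → ξ₁ = 172.9 kmol/h.
Yield of E: 1ξ₂ / 532.8 = 0.126 → ξ₂ = 67.13 kmol/h.
Outlet amounts (n = n₀ + Σ ν·ξ):
  D: 532.8 − 2(172.9) = 187
  G: 0 + 1(172.9) − 2(67.13) = 38.63
  E: 0 + 1(67.13) = 67.13

38.6 kmol/h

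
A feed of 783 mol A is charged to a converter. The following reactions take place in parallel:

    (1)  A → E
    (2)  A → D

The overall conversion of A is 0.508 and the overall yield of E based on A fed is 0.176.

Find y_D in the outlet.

0.332

Yield of E: 1ξ₁ / 783 = 0.176 → ξ₁ = 137.8 mol.
Conversion of A: 1ξ₁ + 1ξ₂ = 0.508 × 783 = 397.8 → ξ₂ = 260 mol.
Outlet amounts (n = n₀ + Σ ν·ξ):
  A: 783 − 1(137.8) − 1(260) = 385.2
  E: 0 + 1(137.8) = 137.8
  D: 0 + 1(260) = 260
Total out = 783 mol; y_D = 260 / 783 = 0.332.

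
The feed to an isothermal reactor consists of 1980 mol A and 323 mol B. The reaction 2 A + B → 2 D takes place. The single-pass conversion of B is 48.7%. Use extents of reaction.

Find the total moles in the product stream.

2150 mol

B reacted = 0.487 × 323 = 157.3 mol; ν_B = −1, so ξ = 157.3/1 = 157.3 mol.
Outlet amounts (n = n₀ + ν ξ):
  A: 1980 − 2(157.3) = 1665
  B: 323 − 1(157.3) = 165.7
  D: 0 + 2(157.3) = 314.6
Total out = 1665 + 165.7 + 314.6 = 2146 mol.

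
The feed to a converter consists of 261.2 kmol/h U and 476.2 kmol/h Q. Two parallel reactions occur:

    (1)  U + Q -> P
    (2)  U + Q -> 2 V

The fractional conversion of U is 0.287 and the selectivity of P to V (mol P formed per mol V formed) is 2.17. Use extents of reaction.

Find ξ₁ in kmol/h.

ξ₁ = 60.9 kmol/h

Conversion of U: U consumed = 0.287 × 261.2 = 74.96 kmol/h = 1ξ₁ + 1ξ₂.
Selectivity: 1ξ₁ / (2ξ₂) = 2.17 → ξ₁ = 4.34 ξ₂.
Substitute: (1·4.34 + 1) ξ₂ = 74.96 → ξ₂ = 14.04 kmol/h, ξ₁ = 60.93 kmol/h.
Outlet amounts (n = n₀ + Σ ν·ξ):
  U: 261.2 − 1(60.93) − 1(14.04) = 186.2
  Q: 476.2 − 1(60.93) − 1(14.04) = 401.2
  P: 0 + 1(60.93) = 60.93
  V: 0 + 2(14.04) = 28.08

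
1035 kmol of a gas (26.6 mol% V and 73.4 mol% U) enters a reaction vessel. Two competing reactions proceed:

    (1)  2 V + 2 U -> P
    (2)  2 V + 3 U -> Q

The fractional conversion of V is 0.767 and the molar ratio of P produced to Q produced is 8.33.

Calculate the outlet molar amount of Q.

11.3 kmol

Conversion of V: V consumed = 0.767 × 275.3 = 211.2 kmol = 2ξ₁ + 2ξ₂.
Selectivity: 1ξ₁ / (1ξ₂) = 8.33 → ξ₁ = 8.33 ξ₂.
Substitute: (2·8.33 + 2) ξ₂ = 211.2 → ξ₂ = 11.32 kmol, ξ₁ = 94.27 kmol.
Outlet amounts (n = n₀ + Σ ν·ξ):
  V: 275.3 − 2(94.27) − 2(11.32) = 64.15
  U: 759.7 − 2(94.27) − 3(11.32) = 537.2
  P: 0 + 1(94.27) = 94.27
  Q: 0 + 1(11.32) = 11.32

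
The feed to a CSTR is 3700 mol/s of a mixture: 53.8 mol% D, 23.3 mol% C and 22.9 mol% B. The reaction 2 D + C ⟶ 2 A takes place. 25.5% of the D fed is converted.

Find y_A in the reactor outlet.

0.147

D reacted = 0.255 × 1991 = 507.6 mol/s; ν_D = −2, so ξ = 507.6/2 = 253.8 mol/s.
Outlet amounts (n = n₀ + ν ξ):
  D: 1991 − 2(253.8) = 1483
  C: 862.1 − 1(253.8) = 608.3
  A: 0 + 2(253.8) = 507.6
  B: 847.3 (inert)
Total out = 3446 mol/s; y_A = 507.6 / 3446 = 0.1473.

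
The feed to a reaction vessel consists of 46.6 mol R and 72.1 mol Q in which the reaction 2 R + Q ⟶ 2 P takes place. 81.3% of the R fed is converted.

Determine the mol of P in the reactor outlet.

37.9 mol

R reacted = 0.813 × 46.6 = 37.89 mol; ν_R = −2, so ξ = 37.89/2 = 18.94 mol.
Outlet amounts (n = n₀ + ν ξ):
  R: 46.6 − 2(18.94) = 8.714
  Q: 72.1 − 1(18.94) = 53.16
  P: 0 + 2(18.94) = 37.89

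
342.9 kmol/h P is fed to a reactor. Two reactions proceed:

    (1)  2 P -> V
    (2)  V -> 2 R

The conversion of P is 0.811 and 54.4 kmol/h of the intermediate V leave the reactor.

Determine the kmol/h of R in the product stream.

Conversion of P: P consumed = 2ξ₁ = 0.811 × 342.9 → ξ₁ = 139 kmol/h.
V balance: n_V = 0 + 1ξ₁ − 1ξ₂ = 54.4 → ξ₂ = (1·139 − 54.4)/1 = 84.65 kmol/h.
Outlet amounts (n = n₀ + Σ ν·ξ):
  P: 342.9 − 2(139) = 64.81
  V: 0 + 1(139) − 1(84.65) = 54.4
  R: 0 + 2(84.65) = 169.3

169 kmol/h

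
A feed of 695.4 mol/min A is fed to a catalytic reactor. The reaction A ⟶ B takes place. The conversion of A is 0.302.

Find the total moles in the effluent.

695 mol/min

A reacted = 0.302 × 695.4 = 210 mol/min; ν_A = −1, so ξ = 210/1 = 210 mol/min.
Outlet amounts (n = n₀ + ν ξ):
  A: 695.4 − 1(210) = 485.4
  B: 0 + 1(210) = 210
Total out = 485.4 + 210 = 695.4 mol/min.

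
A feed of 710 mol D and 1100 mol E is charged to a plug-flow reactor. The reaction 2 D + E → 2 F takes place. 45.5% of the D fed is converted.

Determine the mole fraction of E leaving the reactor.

0.569

D reacted = 0.455 × 710 = 323.1 mol; ν_D = −2, so ξ = 323.1/2 = 161.5 mol.
Outlet amounts (n = n₀ + ν ξ):
  D: 710 − 2(161.5) = 386.9
  E: 1100 − 1(161.5) = 938.5
  F: 0 + 2(161.5) = 323.1
Total out = 1648 mol; y_E = 938.5 / 1648 = 0.5693.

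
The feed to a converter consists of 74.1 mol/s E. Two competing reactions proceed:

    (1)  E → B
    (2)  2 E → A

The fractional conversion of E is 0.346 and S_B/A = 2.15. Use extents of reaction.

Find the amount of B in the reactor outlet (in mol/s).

Conversion of E: E consumed = 0.346 × 74.1 = 25.64 mol/s = 1ξ₁ + 2ξ₂.
Selectivity: 1ξ₁ / (1ξ₂) = 2.15 → ξ₁ = 2.15 ξ₂.
Substitute: (1·2.15 + 2) ξ₂ = 25.64 → ξ₂ = 6.178 mol/s, ξ₁ = 13.28 mol/s.
Outlet amounts (n = n₀ + Σ ν·ξ):
  E: 74.1 − 1(13.28) − 2(6.178) = 48.46
  B: 0 + 1(13.28) = 13.28
  A: 0 + 1(6.178) = 6.178

13.3 mol/s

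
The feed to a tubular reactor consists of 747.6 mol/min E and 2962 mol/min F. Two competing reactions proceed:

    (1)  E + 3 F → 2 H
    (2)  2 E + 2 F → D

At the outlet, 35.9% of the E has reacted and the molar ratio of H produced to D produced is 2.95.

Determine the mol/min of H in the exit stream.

Conversion of E: E consumed = 0.359 × 747.6 = 268.4 mol/min = 1ξ₁ + 2ξ₂.
Selectivity: 2ξ₁ / (1ξ₂) = 2.95 → ξ₁ = 1.475 ξ₂.
Substitute: (1·1.475 + 2) ξ₂ = 268.4 → ξ₂ = 77.23 mol/min, ξ₁ = 113.9 mol/min.
Outlet amounts (n = n₀ + Σ ν·ξ):
  E: 747.6 − 1(113.9) − 2(77.23) = 479.2
  F: 2962 − 3(113.9) − 2(77.23) = 2466
  H: 0 + 2(113.9) = 227.8
  D: 0 + 1(77.23) = 77.23

228 mol/min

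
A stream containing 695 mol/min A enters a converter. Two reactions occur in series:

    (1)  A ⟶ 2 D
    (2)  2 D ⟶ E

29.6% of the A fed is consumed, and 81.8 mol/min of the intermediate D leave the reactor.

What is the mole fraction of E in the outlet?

0.224

Conversion of A: A consumed = 1ξ₁ = 0.296 × 695 → ξ₁ = 205.7 mol/min.
D balance: n_D = 0 + 2ξ₁ − 2ξ₂ = 81.8 → ξ₂ = (2·205.7 − 81.8)/2 = 164.8 mol/min.
Outlet amounts (n = n₀ + Σ ν·ξ):
  A: 695 − 1(205.7) = 489.3
  D: 0 + 2(205.7) − 2(164.8) = 81.8
  E: 0 + 1(164.8) = 164.8
Total out = 735.9 mol/min; y_E = 164.8 / 735.9 = 0.224.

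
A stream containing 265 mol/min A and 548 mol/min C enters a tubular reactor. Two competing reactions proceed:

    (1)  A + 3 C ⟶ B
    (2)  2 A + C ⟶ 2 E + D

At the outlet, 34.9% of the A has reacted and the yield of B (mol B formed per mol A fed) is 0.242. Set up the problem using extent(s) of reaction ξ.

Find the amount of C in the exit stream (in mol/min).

341 mol/min

Yield of B: 1ξ₁ / 265 = 0.242 → ξ₁ = 64.13 mol/min.
Conversion of A: 1ξ₁ + 2ξ₂ = 0.349 × 265 = 92.48 → ξ₂ = 14.18 mol/min.
Outlet amounts (n = n₀ + Σ ν·ξ):
  A: 265 − 1(64.13) − 2(14.18) = 172.5
  C: 548 − 3(64.13) − 1(14.18) = 341.4
  B: 0 + 1(64.13) = 64.13
  E: 0 + 2(14.18) = 28.36
  D: 0 + 1(14.18) = 14.18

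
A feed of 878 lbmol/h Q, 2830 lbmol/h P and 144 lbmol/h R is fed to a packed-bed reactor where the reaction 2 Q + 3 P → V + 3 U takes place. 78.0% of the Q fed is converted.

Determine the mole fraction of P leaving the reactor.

Q reacted = 0.78 × 878 = 684.8 lbmol/h; ν_Q = −2, so ξ = 684.8/2 = 342.4 lbmol/h.
Outlet amounts (n = n₀ + ν ξ):
  Q: 878 − 2(342.4) = 193.2
  P: 2830 − 3(342.4) = 1803
  V: 0 + 1(342.4) = 342.4
  U: 0 + 3(342.4) = 1027
  R: 144 (inert)
Total out = 3510 lbmol/h; y_P = 1803 / 3510 = 0.5137.

0.514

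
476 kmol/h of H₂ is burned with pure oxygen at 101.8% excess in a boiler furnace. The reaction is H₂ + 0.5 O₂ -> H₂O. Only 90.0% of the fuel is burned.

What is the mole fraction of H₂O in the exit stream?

0.577

Stoichiometric O₂ = 0.5 × 476 = 238 kmol/h; O₂ fed = 238 × 2.018 = 480.3 kmol/h.
Fuel reacted = 0.9 × 476 → ξ = 428.4 kmol/h.
Outlet (n = n₀ + ν ξ):
  H₂: 476 − 1(428.4) = 47.6
  O₂: 480.3 − 0.5(428.4) = 266.1
  H₂O: 0 + 1(428.4) = 428.4
Total out = 742.1 kmol/h; y_H₂O = 428.4 / 742.1 = 0.5773.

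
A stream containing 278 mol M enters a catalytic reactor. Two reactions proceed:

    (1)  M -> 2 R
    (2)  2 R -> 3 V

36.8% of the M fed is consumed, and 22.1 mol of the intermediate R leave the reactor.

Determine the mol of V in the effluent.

274 mol

Conversion of M: M consumed = 1ξ₁ = 0.368 × 278 → ξ₁ = 102.3 mol.
R balance: n_R = 0 + 2ξ₁ − 2ξ₂ = 22.1 → ξ₂ = (2·102.3 − 22.1)/2 = 91.25 mol.
Outlet amounts (n = n₀ + Σ ν·ξ):
  M: 278 − 1(102.3) = 175.7
  R: 0 + 2(102.3) − 2(91.25) = 22.1
  V: 0 + 3(91.25) = 273.8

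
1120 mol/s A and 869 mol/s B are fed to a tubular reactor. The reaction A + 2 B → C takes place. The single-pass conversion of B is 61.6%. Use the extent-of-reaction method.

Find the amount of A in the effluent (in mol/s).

852 mol/s

B reacted = 0.616 × 869 = 535.3 mol/s; ν_B = −2, so ξ = 535.3/2 = 267.7 mol/s.
Outlet amounts (n = n₀ + ν ξ):
  A: 1120 − 1(267.7) = 852.3
  B: 869 − 2(267.7) = 333.7
  C: 0 + 1(267.7) = 267.7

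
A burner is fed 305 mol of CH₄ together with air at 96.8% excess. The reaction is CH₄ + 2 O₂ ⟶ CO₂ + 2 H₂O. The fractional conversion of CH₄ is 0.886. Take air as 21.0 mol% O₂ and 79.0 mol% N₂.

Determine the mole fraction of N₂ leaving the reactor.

0.75

Stoichiometric O₂ = 2 × 305 = 610 mol; O₂ fed = 610 × 1.968 = 1200 mol.
N₂ fed = 1200 × 79/21 = 4516 mol.
Fuel reacted = 0.886 × 305 → ξ = 270.2 mol.
Outlet (n = n₀ + ν ξ):
  CH₄: 305 − 1(270.2) = 34.77
  O₂: 1200 − 2(270.2) = 660
  N₂: 4516 (inert)
  CO₂: 0 + 1(270.2) = 270.2
  H₂O: 0 + 2(270.2) = 540.5
Total out = 6022 mol; y_N₂ = 4516 / 6022 = 0.75.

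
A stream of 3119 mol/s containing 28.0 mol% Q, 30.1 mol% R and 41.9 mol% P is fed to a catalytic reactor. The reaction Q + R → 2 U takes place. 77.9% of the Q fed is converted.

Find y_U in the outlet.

Q reacted = 0.779 × 873.3 = 680.3 mol/s; ν_Q = −1, so ξ = 680.3/1 = 680.3 mol/s.
Outlet amounts (n = n₀ + ν ξ):
  Q: 873.3 − 1(680.3) = 193
  R: 938.8 − 1(680.3) = 258.5
  U: 0 + 2(680.3) = 1361
  P: 1307 (inert)
Total out = 3119 mol/s; y_U = 1361 / 3119 = 0.4362.

0.436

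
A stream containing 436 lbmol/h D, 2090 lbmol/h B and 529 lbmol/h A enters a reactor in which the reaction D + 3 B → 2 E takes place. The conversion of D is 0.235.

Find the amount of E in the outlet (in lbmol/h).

205 lbmol/h

D reacted = 0.235 × 436 = 102.5 lbmol/h; ν_D = −1, so ξ = 102.5/1 = 102.5 lbmol/h.
Outlet amounts (n = n₀ + ν ξ):
  D: 436 − 1(102.5) = 333.5
  B: 2090 − 3(102.5) = 1783
  E: 0 + 2(102.5) = 204.9
  A: 529 (inert)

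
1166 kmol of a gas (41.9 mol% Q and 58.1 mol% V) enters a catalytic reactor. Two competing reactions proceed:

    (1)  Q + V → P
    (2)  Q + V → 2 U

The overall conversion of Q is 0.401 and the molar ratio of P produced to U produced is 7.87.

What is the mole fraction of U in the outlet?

Conversion of Q: Q consumed = 0.401 × 488.6 = 195.9 kmol = 1ξ₁ + 1ξ₂.
Selectivity: 1ξ₁ / (2ξ₂) = 7.87 → ξ₁ = 15.74 ξ₂.
Substitute: (1·15.74 + 1) ξ₂ = 195.9 → ξ₂ = 11.7 kmol, ξ₁ = 184.2 kmol.
Outlet amounts (n = n₀ + Σ ν·ξ):
  Q: 488.6 − 1(184.2) − 1(11.7) = 292.6
  V: 677.4 − 1(184.2) − 1(11.7) = 481.5
  P: 0 + 1(184.2) = 184.2
  U: 0 + 2(11.7) = 23.41
Total out = 981.8 kmol; y_U = 23.41 / 981.8 = 0.02384.

0.0238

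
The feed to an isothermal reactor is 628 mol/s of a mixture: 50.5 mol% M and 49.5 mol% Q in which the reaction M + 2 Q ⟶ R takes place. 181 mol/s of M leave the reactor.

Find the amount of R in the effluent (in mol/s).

136 mol/s

For M: n = n₀ − 1ξ → 181 = 317.1 − 1ξ, giving ξ = 136.1 mol/s.
Outlet amounts (n = n₀ + ν ξ):
  M: 317.1 − 1(136.1) = 181
  Q: 310.9 − 2(136.1) = 38.58
  R: 0 + 1(136.1) = 136.1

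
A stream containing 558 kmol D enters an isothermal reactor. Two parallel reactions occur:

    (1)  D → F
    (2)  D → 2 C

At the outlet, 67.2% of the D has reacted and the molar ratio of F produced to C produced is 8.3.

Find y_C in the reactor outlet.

Conversion of D: D consumed = 0.672 × 558 = 375 kmol = 1ξ₁ + 1ξ₂.
Selectivity: 1ξ₁ / (2ξ₂) = 8.3 → ξ₁ = 16.6 ξ₂.
Substitute: (1·16.6 + 1) ξ₂ = 375 → ξ₂ = 21.31 kmol, ξ₁ = 353.7 kmol.
Outlet amounts (n = n₀ + Σ ν·ξ):
  D: 558 − 1(353.7) − 1(21.31) = 183
  F: 0 + 1(353.7) = 353.7
  C: 0 + 2(21.31) = 42.61
Total out = 579.3 kmol; y_C = 42.61 / 579.3 = 0.07356.

0.0736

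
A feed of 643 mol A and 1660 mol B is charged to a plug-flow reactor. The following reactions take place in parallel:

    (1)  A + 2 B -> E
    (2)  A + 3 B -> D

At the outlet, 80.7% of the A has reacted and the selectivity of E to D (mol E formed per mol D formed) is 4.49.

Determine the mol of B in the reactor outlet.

Conversion of A: A consumed = 0.807 × 643 = 518.9 mol = 1ξ₁ + 1ξ₂.
Selectivity: 1ξ₁ / (1ξ₂) = 4.49 → ξ₁ = 4.49 ξ₂.
Substitute: (1·4.49 + 1) ξ₂ = 518.9 → ξ₂ = 94.52 mol, ξ₁ = 424.4 mol.
Outlet amounts (n = n₀ + Σ ν·ξ):
  A: 643 − 1(424.4) − 1(94.52) = 124.1
  B: 1660 − 2(424.4) − 3(94.52) = 527.7
  E: 0 + 1(424.4) = 424.4
  D: 0 + 1(94.52) = 94.52

528 mol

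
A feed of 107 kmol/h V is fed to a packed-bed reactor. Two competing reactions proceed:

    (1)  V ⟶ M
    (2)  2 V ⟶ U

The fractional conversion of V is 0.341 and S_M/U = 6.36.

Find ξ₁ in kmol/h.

ξ₁ = 27.8 kmol/h

Conversion of V: V consumed = 0.341 × 107 = 36.49 kmol/h = 1ξ₁ + 2ξ₂.
Selectivity: 1ξ₁ / (1ξ₂) = 6.36 → ξ₁ = 6.36 ξ₂.
Substitute: (1·6.36 + 2) ξ₂ = 36.49 → ξ₂ = 4.364 kmol/h, ξ₁ = 27.76 kmol/h.
Outlet amounts (n = n₀ + Σ ν·ξ):
  V: 107 − 1(27.76) − 2(4.364) = 70.51
  M: 0 + 1(27.76) = 27.76
  U: 0 + 1(4.364) = 4.364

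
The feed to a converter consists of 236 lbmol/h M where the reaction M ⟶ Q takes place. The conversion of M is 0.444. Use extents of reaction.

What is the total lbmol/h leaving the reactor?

236 lbmol/h

M reacted = 0.444 × 236 = 104.8 lbmol/h; ν_M = −1, so ξ = 104.8/1 = 104.8 lbmol/h.
Outlet amounts (n = n₀ + ν ξ):
  M: 236 − 1(104.8) = 131.2
  Q: 0 + 1(104.8) = 104.8
Total out = 131.2 + 104.8 = 236 lbmol/h.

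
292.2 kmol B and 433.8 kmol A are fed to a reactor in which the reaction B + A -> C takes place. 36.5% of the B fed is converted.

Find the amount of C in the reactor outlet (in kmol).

107 kmol

B reacted = 0.365 × 292.2 = 106.7 kmol; ν_B = −1, so ξ = 106.7/1 = 106.7 kmol.
Outlet amounts (n = n₀ + ν ξ):
  B: 292.2 − 1(106.7) = 185.5
  A: 433.8 − 1(106.7) = 327.1
  C: 0 + 1(106.7) = 106.7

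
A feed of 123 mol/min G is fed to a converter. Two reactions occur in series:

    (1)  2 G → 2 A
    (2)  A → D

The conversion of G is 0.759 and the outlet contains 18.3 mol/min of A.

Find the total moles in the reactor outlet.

123 mol/min

Conversion of G: G consumed = 2ξ₁ = 0.759 × 123 → ξ₁ = 46.68 mol/min.
A balance: n_A = 0 + 2ξ₁ − 1ξ₂ = 18.3 → ξ₂ = (2·46.68 − 18.3)/1 = 75.06 mol/min.
Outlet amounts (n = n₀ + Σ ν·ξ):
  G: 123 − 2(46.68) = 29.64
  A: 0 + 2(46.68) − 1(75.06) = 18.3
  D: 0 + 1(75.06) = 75.06
Total out = 29.64 + 18.3 + 75.06 = 123 mol/min.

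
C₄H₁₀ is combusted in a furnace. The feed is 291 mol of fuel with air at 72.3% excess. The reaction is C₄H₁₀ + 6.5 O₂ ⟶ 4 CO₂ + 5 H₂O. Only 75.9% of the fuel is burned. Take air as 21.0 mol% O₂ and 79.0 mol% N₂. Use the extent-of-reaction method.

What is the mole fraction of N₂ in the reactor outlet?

0.76

Stoichiometric O₂ = 6.5 × 291 = 1892 mol; O₂ fed = 1892 × 1.723 = 3259 mol.
N₂ fed = 3259 × 79/21 = 12260 mol.
Fuel reacted = 0.759 × 291 → ξ = 220.9 mol.
Outlet (n = n₀ + ν ξ):
  C₄H₁₀: 291 − 1(220.9) = 70.13
  O₂: 3259 − 6.5(220.9) = 1823
  N₂: 12260 (inert)
  CO₂: 0 + 4(220.9) = 883.5
  H₂O: 0 + 5(220.9) = 1104
Total out = 16140 mol; y_N₂ = 12260 / 16140 = 0.7595.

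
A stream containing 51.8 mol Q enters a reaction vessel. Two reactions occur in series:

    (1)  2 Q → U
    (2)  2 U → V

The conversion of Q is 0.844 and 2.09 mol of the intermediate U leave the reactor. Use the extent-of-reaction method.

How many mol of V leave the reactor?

Conversion of Q: Q consumed = 2ξ₁ = 0.844 × 51.8 → ξ₁ = 21.86 mol.
U balance: n_U = 0 + 1ξ₁ − 2ξ₂ = 2.09 → ξ₂ = (1·21.86 − 2.09)/2 = 9.885 mol.
Outlet amounts (n = n₀ + Σ ν·ξ):
  Q: 51.8 − 2(21.86) = 8.081
  U: 0 + 1(21.86) − 2(9.885) = 2.09
  V: 0 + 1(9.885) = 9.885

9.88 mol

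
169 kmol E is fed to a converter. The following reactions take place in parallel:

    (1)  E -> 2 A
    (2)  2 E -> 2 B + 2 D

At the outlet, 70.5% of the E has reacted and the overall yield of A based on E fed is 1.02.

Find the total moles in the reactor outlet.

Yield of A: 2ξ₁ / 169 = 1.02 → ξ₁ = 86.19 kmol.
Conversion of E: 1ξ₁ + 2ξ₂ = 0.705 × 169 = 119.1 → ξ₂ = 16.48 kmol.
Outlet amounts (n = n₀ + Σ ν·ξ):
  E: 169 − 1(86.19) − 2(16.48) = 49.86
  A: 0 + 2(86.19) = 172.4
  B: 0 + 2(16.48) = 32.95
  D: 0 + 2(16.48) = 32.95
Total out = 49.86 + 172.4 + 32.95 + 32.95 = 288.1 kmol.

288 kmol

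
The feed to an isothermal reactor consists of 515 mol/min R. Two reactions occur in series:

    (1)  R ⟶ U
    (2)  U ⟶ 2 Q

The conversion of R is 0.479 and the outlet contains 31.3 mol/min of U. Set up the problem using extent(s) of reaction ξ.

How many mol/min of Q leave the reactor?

Conversion of R: R consumed = 1ξ₁ = 0.479 × 515 → ξ₁ = 246.7 mol/min.
U balance: n_U = 0 + 1ξ₁ − 1ξ₂ = 31.3 → ξ₂ = (1·246.7 − 31.3)/1 = 215.4 mol/min.
Outlet amounts (n = n₀ + Σ ν·ξ):
  R: 515 − 1(246.7) = 268.3
  U: 0 + 1(246.7) − 1(215.4) = 31.3
  Q: 0 + 2(215.4) = 430.8

431 mol/min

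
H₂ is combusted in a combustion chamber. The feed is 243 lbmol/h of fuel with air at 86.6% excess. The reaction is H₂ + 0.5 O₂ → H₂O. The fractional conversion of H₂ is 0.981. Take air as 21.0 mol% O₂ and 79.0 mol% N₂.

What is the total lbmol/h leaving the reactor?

1200 lbmol/h

Stoichiometric O₂ = 0.5 × 243 = 121.5 lbmol/h; O₂ fed = 121.5 × 1.866 = 226.7 lbmol/h.
N₂ fed = 226.7 × 79/21 = 852.9 lbmol/h.
Fuel reacted = 0.981 × 243 → ξ = 238.4 lbmol/h.
Outlet (n = n₀ + ν ξ):
  H₂: 243 − 1(238.4) = 4.617
  O₂: 226.7 − 0.5(238.4) = 107.5
  N₂: 852.9 (inert)
  H₂O: 0 + 1(238.4) = 238.4
Total out = 4.617 + 107.5 + 852.9 + 238.4 = 1203 lbmol/h.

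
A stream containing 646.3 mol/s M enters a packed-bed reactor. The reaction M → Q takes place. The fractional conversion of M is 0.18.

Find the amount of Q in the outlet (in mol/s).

M reacted = 0.18 × 646.3 = 116.3 mol/s; ν_M = −1, so ξ = 116.3/1 = 116.3 mol/s.
Outlet amounts (n = n₀ + ν ξ):
  M: 646.3 − 1(116.3) = 530
  Q: 0 + 1(116.3) = 116.3

116 mol/s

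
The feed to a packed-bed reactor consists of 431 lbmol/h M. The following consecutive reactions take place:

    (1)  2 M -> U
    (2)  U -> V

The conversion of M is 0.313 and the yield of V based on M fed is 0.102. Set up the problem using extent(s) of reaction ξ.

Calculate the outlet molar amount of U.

Conversion of M: M consumed = 2ξ₁ = 0.313 × 431 → ξ₁ = 67.45 lbmol/h.
Yield of V: 1ξ₂ / 431 = 0.102 → ξ₂ = 43.96 lbmol/h.
Outlet amounts (n = n₀ + Σ ν·ξ):
  M: 431 − 2(67.45) = 296.1
  U: 0 + 1(67.45) − 1(43.96) = 23.49
  V: 0 + 1(43.96) = 43.96

23.5 lbmol/h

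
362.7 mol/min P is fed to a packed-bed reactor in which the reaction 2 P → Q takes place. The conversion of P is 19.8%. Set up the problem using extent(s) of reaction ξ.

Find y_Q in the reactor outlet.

0.11

P reacted = 0.198 × 362.7 = 71.81 mol/min; ν_P = −2, so ξ = 71.81/2 = 35.91 mol/min.
Outlet amounts (n = n₀ + ν ξ):
  P: 362.7 − 2(35.91) = 290.9
  Q: 0 + 1(35.91) = 35.91
Total out = 326.8 mol/min; y_Q = 35.91 / 326.8 = 0.1099.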